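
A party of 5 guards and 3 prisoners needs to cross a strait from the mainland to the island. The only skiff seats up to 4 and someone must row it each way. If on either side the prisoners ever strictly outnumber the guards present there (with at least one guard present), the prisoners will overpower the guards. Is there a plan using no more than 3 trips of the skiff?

No

Counting alone: each trip to the island takes at most 4 across and each return brings at least 1 back, so after t trips out (and t−1 returns) at most 4t − (t−1) of the 8 are across; that first reaches 8 at t = 3, so at least 5 crossings are needed.
Since 3 < 5, 3 crossings cannot be enough. (The shortest complete plan in fact takes 5:)
1. 2 prisoners → the island.  (the mainland: 5G 1P; the island: 0G 2P)
2. 1 prisoner ← the mainland.  (the mainland: 5G 2P; the island: 0G 1P)
3. 3 guards and 1 prisoner → the island.  (the mainland: 2G 1P; the island: 3G 2P)
4. 1 prisoner ← the mainland.  (the mainland: 2G 2P; the island: 3G 1P)
5. 2 guards and 2 prisoners → the island.  (the mainland: 0G 0P; the island: 5G 3P)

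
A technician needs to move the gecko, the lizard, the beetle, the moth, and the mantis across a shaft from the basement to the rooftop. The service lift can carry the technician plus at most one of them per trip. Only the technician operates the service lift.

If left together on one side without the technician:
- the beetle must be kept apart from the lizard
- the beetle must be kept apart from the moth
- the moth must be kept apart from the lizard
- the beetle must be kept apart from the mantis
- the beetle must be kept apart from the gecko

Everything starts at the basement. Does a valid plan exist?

Whatever the first load, the items left behind include a forbidden pair without the technician. No opening move is safe, so no plan exists.

No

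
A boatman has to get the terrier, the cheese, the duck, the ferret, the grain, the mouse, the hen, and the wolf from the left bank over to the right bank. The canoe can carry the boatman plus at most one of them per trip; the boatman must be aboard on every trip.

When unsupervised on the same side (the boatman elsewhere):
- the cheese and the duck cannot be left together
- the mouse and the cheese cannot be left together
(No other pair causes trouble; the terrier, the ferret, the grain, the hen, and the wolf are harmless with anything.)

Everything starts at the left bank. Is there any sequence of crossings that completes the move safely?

1. Boatman goes to the right bank with the cheese.
2. Boatman goes back to the left bank alone.
3. Boatman goes to the right bank with the terrier.
4. Boatman goes back to the left bank alone.
5. Boatman goes to the right bank with the duck.
6. Boatman goes back to the left bank with the cheese.
7. Boatman goes to the right bank with the mouse.
8. Boatman goes back to the left bank alone.
9. Boatman goes to the right bank with the ferret.
10. Boatman goes back to the left bank alone.
11. Boatman goes to the right bank with the grain.
12. Boatman goes back to the left bank alone.
13. Boatman goes to the right bank with the hen.
14. Boatman goes back to the left bank alone.
15. Boatman goes to the right bank with the wolf.
16. Boatman goes back to the left bank alone.
17. Boatman goes to the right bank with the cheese.

Yes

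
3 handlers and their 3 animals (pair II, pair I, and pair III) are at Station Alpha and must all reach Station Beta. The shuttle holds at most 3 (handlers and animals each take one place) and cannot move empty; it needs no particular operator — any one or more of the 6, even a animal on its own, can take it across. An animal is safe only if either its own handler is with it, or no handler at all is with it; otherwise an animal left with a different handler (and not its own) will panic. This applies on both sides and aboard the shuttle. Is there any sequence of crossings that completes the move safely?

Yes

1. animal II and handler II cross → Station Beta.
2. handler II crosses ← Station Alpha.
3. handler I, handler II, and handler III cross → Station Beta.
4. animal II crosses ← Station Alpha.
5. animal I, animal II, and animal III cross → Station Beta.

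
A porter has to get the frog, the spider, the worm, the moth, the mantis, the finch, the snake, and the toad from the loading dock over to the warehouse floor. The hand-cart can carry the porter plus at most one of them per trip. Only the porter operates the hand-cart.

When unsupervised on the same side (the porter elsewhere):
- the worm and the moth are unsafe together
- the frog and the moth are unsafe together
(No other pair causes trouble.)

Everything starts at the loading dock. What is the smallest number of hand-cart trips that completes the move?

Counting alone: the porter can take at most 1 across per trip to the warehouse floor, so moving all 8 needs at least 8 loaded trips out, with a return between consecutive ones — at least 15 crossings.
The safety rule pushes this higher. Following every safe sequence of crossings, the most of the 8 that can be at the warehouse floor as the hand-cart arrives there on crossing 15 is 7 — never all 8.
So no plan with fewer than 17 crossings exists, and this one achieves 17:
1. Porter goes to the warehouse floor with the moth.
2. Porter goes back to the loading dock alone.
3. Porter goes to the warehouse floor with the frog.
4. Porter goes back to the loading dock with the moth.
5. Porter goes to the warehouse floor with the worm.
6. Porter goes back to the loading dock alone.
7. Porter goes to the warehouse floor with the spider.
8. Porter goes back to the loading dock alone.
9. Porter goes to the warehouse floor with the mantis.
10. Porter goes back to the loading dock alone.
11. Porter goes to the warehouse floor with the finch.
12. Porter goes back to the loading dock alone.
13. Porter goes to the warehouse floor with the snake.
14. Porter goes back to the loading dock alone.
15. Porter goes to the warehouse floor with the toad.
16. Porter goes back to the loading dock alone.
17. Porter goes to the warehouse floor with the moth.

17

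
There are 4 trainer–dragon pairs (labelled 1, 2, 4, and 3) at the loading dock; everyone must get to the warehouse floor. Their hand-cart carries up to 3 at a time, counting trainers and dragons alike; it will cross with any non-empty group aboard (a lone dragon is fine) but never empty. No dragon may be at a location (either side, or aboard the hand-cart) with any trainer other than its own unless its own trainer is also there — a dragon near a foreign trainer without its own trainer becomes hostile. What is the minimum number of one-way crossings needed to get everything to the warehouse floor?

9

Counting alone: each trip to the warehouse floor takes at most 3 across and each return brings at least 1 back, so after t trips out (and t−1 returns) at most 3t − (t−1) of the 8 are across; that first reaches 8 at t = 4, so at least 7 crossings are needed.
The safety rule pushes this higher. Following every safe sequence of crossings, the most of the 8 that can be at the warehouse floor as the hand-cart arrives there on crossing 7 is 7 — never all 8.
So no plan with fewer than 9 crossings exists, and this one achieves 9:
1. dragon 1 and trainer 1 cross → the warehouse floor.
2. trainer 1 crosses ← the loading dock.
3. dragon 2, trainer 1, and trainer 2 cross → the warehouse floor.
4. dragon 1 and trainer 1 cross ← the loading dock.
5. trainer 1, trainer 3, and trainer 4 cross → the warehouse floor.
6. dragon 2 crosses ← the loading dock.
7. dragon 1 and dragon 2 cross → the warehouse floor.
8. dragon 1 crosses ← the loading dock.
9. dragon 1, dragon 3, and dragon 4 cross → the warehouse floor.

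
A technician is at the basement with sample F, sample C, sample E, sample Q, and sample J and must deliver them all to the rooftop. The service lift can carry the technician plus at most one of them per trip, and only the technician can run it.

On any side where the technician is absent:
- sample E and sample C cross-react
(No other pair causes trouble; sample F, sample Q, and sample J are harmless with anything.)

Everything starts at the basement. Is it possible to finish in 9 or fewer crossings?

Yes

Yes — this plan uses 9 crossings (≤ 9):
1. Technician goes to the rooftop with sample C.  [the basement: sample E, sample F, sample J, sample Q | the rooftop: sample C]
2. Technician goes back to the basement alone.  [the basement: sample E, sample F, sample J, sample Q | the rooftop: sample C]
3. Technician goes to the rooftop with sample F.  [the basement: sample E, sample J, sample Q | the rooftop: sample C, sample F]
4. Technician goes back to the basement alone.  [the basement: sample E, sample J, sample Q | the rooftop: sample C, sample F]
5. Technician goes to the rooftop with sample Q.  [the basement: sample E, sample J | the rooftop: sample C, sample F, sample Q]
6. Technician goes back to the basement alone.  [the basement: sample E, sample J | the rooftop: sample C, sample F, sample Q]
7. Technician goes to the rooftop with sample J.  [the basement: sample E | the rooftop: sample C, sample F, sample J, sample Q]
8. Technician goes back to the basement alone.  [the basement: sample E | the rooftop: sample C, sample F, sample J, sample Q]
9. Technician goes to the rooftop with sample E.  [the basement: — | the rooftop: sample C, sample E, sample F, sample J, sample Q]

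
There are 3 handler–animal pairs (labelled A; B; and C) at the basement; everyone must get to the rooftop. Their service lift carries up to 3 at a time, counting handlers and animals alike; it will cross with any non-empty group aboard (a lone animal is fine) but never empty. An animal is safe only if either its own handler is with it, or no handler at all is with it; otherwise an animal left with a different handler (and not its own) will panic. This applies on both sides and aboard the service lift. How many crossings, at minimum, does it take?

5

Counting alone: each trip to the rooftop takes at most 3 across and each return brings at least 1 back, so after t trips out (and t−1 returns) at most 3t − (t−1) of the 6 are across; that first reaches 6 at t = 3, so at least 5 crossings are needed.
The plan below uses exactly 5 crossings, so it is optimal:
1. animal A and handler A cross → the rooftop.
2. handler A crosses ← the basement.
3. handler A, handler B, and handler C cross → the rooftop.
4. animal A crosses ← the basement.
5. animal A, animal B, and animal C cross → the rooftop.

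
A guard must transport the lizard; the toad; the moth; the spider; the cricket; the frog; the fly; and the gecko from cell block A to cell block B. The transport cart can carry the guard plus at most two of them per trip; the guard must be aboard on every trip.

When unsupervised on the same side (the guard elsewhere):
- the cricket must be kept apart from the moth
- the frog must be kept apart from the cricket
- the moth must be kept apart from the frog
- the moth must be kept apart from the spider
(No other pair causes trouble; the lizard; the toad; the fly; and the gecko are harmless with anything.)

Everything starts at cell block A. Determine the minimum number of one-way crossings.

Counting alone: the guard can take at most 2 across per trip to cell block B, so moving all 8 needs at least 4 loaded trips out, with a return between consecutive ones — at least 7 crossings.
The safety rule pushes this higher. Following every safe sequence of crossings, the most of the 8 that can be at cell block B as the transport cart arrives there on crossings 7, 9, 11 is 5, 6, 7 respectively — never all 8.
So no plan with fewer than 13 crossings exists, and this one achieves 13:
1. Guard goes to cell block B with the cricket and the moth.  [cell block A: the fly, the frog, the gecko, the lizard, the spider, the toad | cell block B: the cricket, the moth]
2. Guard goes back to cell block A with the moth.  [cell block A: the fly, the frog, the gecko, the lizard, the moth, the spider, the toad | cell block B: the cricket]
3. Guard goes to cell block B with the lizard and the moth.  [cell block A: the fly, the frog, the gecko, the spider, the toad | cell block B: the cricket, the lizard, the moth]
4. Guard goes back to cell block A with the moth.  [cell block A: the fly, the frog, the gecko, the moth, the spider, the toad | cell block B: the cricket, the lizard]
5. Guard goes to cell block B with the moth and the toad.  [cell block A: the fly, the frog, the gecko, the spider | cell block B: the cricket, the lizard, the moth, the toad]
6. Guard goes back to cell block A with the moth.  [cell block A: the fly, the frog, the gecko, the moth, the spider | cell block B: the cricket, the lizard, the toad]
7. Guard goes to cell block B with the moth and the spider.  [cell block A: the fly, the frog, the gecko | cell block B: the cricket, the lizard, the moth, the spider, the toad]
8. Guard goes back to cell block A with the moth.  [cell block A: the fly, the frog, the gecko, the moth | cell block B: the cricket, the lizard, the spider, the toad]
9. Guard goes to cell block B with the fly and the moth.  [cell block A: the frog, the gecko | cell block B: the cricket, the fly, the lizard, the moth, the spider, the toad]
10. Guard goes back to cell block A with the moth.  [cell block A: the frog, the gecko, the moth | cell block B: the cricket, the fly, the lizard, the spider, the toad]
11. Guard goes to cell block B with the gecko and the moth.  [cell block A: the frog | cell block B: the cricket, the fly, the gecko, the lizard, the moth, the spider, the toad]
12. Guard goes back to cell block A with the moth.  [cell block A: the frog, the moth | cell block B: the cricket, the fly, the gecko, the lizard, the spider, the toad]
13. Guard goes to cell block B with the frog and the moth.  [cell block A: — | cell block B: the cricket, the fly, the frog, the gecko, the lizard, the moth, the spider, the toad]

13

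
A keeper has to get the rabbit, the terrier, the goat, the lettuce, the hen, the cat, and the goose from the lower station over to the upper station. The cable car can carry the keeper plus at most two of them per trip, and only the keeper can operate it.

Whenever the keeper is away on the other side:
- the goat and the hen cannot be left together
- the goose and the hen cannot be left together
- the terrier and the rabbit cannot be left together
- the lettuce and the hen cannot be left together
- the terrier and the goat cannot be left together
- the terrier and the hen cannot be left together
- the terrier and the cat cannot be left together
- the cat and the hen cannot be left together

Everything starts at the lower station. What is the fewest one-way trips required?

Counting alone: the keeper can take at most 2 across per trip to the upper station, so moving all 7 needs at least 4 loaded trips out, with a return between consecutive ones — at least 7 crossings.
The safety rule pushes this higher. Following every safe sequence of crossings, the most of the 7 that can be at the upper station as the cable car arrives there on crossings 7, 9 is 5, 6 respectively — never all 7.
So no plan with fewer than 11 crossings exists, and this one achieves 11:
1. Keeper goes to the upper station with the hen and the terrier.
2. Keeper goes back to the lower station with the terrier.
3. Keeper goes to the upper station with the rabbit and the terrier.
4. Keeper goes back to the lower station with the terrier.
5. Keeper goes to the upper station with the cat and the goat.
6. Keeper goes back to the lower station with the hen.
7. Keeper goes to the upper station with the hen and the lettuce.
8. Keeper goes back to the lower station with the hen.
9. Keeper goes to the upper station with the goose and the terrier.
10. Keeper goes back to the lower station with the terrier.
11. Keeper goes to the upper station with the hen and the terrier.

11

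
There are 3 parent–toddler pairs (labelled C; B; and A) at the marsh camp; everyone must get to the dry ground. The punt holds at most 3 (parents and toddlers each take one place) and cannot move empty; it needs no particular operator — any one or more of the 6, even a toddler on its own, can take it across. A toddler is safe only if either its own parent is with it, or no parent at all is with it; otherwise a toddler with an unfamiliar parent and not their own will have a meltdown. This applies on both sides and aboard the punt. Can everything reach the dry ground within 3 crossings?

Counting alone: each trip to the dry ground takes at most 3 across and each return brings at least 1 back, so after t trips out (and t−1 returns) at most 3t − (t−1) of the 6 are across; that first reaches 6 at t = 3, so at least 5 crossings are needed.
Since 3 < 5, 3 crossings cannot be enough. (The shortest complete plan in fact takes 5:)
1. parent C and toddler C cross → the dry ground.
2. parent C crosses ← the marsh camp.
3. parent A, parent B, and parent C cross → the dry ground.
4. toddler C crosses ← the marsh camp.
5. toddler A, toddler B, and toddler C cross → the dry ground.

No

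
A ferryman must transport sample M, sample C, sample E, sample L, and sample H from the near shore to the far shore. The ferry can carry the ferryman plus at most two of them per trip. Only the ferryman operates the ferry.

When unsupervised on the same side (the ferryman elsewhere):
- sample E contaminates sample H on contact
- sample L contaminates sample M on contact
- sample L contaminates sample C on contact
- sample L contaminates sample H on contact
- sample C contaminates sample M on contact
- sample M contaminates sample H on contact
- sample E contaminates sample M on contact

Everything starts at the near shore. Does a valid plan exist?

Whatever the first load, the items left behind include a forbidden pair without the ferryman. No opening move is safe, so no plan exists.

No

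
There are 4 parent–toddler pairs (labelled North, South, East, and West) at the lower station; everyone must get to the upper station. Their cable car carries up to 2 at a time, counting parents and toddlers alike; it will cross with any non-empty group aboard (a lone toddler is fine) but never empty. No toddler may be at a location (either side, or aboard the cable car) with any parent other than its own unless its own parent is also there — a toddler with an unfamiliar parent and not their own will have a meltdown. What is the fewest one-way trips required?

Following every safe sequence of crossings from the start, the most of the 8 that can be at the upper station as the cable car arrives there on crossings 1, 3, 5 is 2, 3, 4 respectively; the best ever achieved is 4 of 8.
From crossing 7 on, no configuration arises that was not already reachable earlier: only 44 distinct safe configurations (who is on which side, and where the cable car is) can ever be reached, none of them has everyone across, and every continuation just revisits them. So no valid plan exists.

impossible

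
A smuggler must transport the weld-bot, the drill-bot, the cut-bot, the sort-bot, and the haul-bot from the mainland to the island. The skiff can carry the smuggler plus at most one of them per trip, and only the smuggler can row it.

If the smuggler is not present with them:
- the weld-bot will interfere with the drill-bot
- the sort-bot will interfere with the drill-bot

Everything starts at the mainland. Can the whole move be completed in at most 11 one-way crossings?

Yes

Yes — this plan uses 11 crossings (≤ 11):
1. Smuggler goes to the island with the drill-bot.
2. Smuggler goes back to the mainland alone.
3. Smuggler goes to the island with the weld-bot.
4. Smuggler goes back to the mainland with the drill-bot.
5. Smuggler goes to the island with the sort-bot.
6. Smuggler goes back to the mainland alone.
7. Smuggler goes to the island with the cut-bot.
8. Smuggler goes back to the mainland alone.
9. Smuggler goes to the island with the haul-bot.
10. Smuggler goes back to the mainland alone.
11. Smuggler goes to the island with the drill-bot.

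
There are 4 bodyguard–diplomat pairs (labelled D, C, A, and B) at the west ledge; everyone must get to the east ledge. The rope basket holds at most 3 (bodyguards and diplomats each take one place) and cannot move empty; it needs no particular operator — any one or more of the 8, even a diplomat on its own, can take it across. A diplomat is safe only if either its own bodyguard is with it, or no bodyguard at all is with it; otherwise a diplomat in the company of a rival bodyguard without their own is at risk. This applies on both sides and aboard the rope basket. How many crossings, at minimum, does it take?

9

Counting alone: each trip to the east ledge takes at most 3 across and each return brings at least 1 back, so after t trips out (and t−1 returns) at most 3t − (t−1) of the 8 are across; that first reaches 8 at t = 4, so at least 7 crossings are needed.
The safety rule pushes this higher. Following every safe sequence of crossings, the most of the 8 that can be at the east ledge as the rope basket arrives there on crossing 7 is 7 — never all 8.
So no plan with fewer than 9 crossings exists, and this one achieves 9:
1. bodyguard D and diplomat D cross → the east ledge.
2. bodyguard D crosses ← the west ledge.
3. bodyguard C, bodyguard D, and diplomat C cross → the east ledge.
4. bodyguard D and diplomat D cross ← the west ledge.
5. bodyguard A, bodyguard B, and bodyguard D cross → the east ledge.
6. diplomat C crosses ← the west ledge.
7. diplomat C and diplomat D cross → the east ledge.
8. diplomat D crosses ← the west ledge.
9. diplomat A, diplomat B, and diplomat D cross → the east ledge.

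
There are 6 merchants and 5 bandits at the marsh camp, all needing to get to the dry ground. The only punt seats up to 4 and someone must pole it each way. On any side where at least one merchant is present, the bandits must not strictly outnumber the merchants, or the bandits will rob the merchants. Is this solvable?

Yes

1. 2 bandits → the dry ground.  (the marsh camp: 6M 3B; the dry ground: 0M 2B)
2. 1 bandit ← the marsh camp.  (the marsh camp: 6M 4B; the dry ground: 0M 1B)
3. 4 bandits → the dry ground.  (the marsh camp: 6M 0B; the dry ground: 0M 5B)
4. 1 bandit ← the marsh camp.  (the marsh camp: 6M 1B; the dry ground: 0M 4B)
5. 4 merchants → the dry ground.  (the marsh camp: 2M 1B; the dry ground: 4M 4B)
6. 1 bandit ← the marsh camp.  (the marsh camp: 2M 2B; the dry ground: 4M 3B)
7. 2 merchants and 2 bandits → the dry ground.  (the marsh camp: 0M 0B; the dry ground: 6M 5B)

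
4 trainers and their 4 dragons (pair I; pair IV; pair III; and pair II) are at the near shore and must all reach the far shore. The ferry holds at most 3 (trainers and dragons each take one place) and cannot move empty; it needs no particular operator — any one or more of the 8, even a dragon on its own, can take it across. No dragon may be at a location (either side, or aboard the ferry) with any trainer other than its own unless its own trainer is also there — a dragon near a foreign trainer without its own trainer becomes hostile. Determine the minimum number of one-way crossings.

Counting alone: each trip to the far shore takes at most 3 across and each return brings at least 1 back, so after t trips out (and t−1 returns) at most 3t − (t−1) of the 8 are across; that first reaches 8 at t = 4, so at least 7 crossings are needed.
The safety rule pushes this higher. Following every safe sequence of crossings, the most of the 8 that can be at the far shore as the ferry arrives there on crossing 7 is 7 — never all 8.
So no plan with fewer than 9 crossings exists, and this one achieves 9:
1. dragon I and trainer I cross → the far shore.
2. trainer I crosses ← the near shore.
3. dragon IV, trainer I, and trainer IV cross → the far shore.
4. dragon I and trainer I cross ← the near shore.
5. trainer I, trainer II, and trainer III cross → the far shore.
6. dragon IV crosses ← the near shore.
7. dragon I and dragon IV cross → the far shore.
8. dragon I crosses ← the near shore.
9. dragon I, dragon II, and dragon III cross → the far shore.

9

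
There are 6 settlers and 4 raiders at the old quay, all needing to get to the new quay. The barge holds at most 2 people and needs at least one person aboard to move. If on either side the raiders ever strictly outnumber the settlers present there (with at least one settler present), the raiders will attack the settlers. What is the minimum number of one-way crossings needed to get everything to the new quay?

17

Counting alone: each trip to the new quay takes at most 2 across and each return brings at least 1 back, so after t trips out (and t−1 returns) at most 2t − (t−1) of the 10 are across; that first reaches 10 at t = 9, so at least 17 crossings are needed.
The plan below uses exactly 17 crossings, so it is optimal:
1. 2 raiders → the new quay.  (the old quay: 6S 2R; the new quay: 0S 2R)
2. 1 raider ← the old quay.  (the old quay: 6S 3R; the new quay: 0S 1R)
3. 2 raiders → the new quay.  (the old quay: 6S 1R; the new quay: 0S 3R)
4. 1 raider ← the old quay.  (the old quay: 6S 2R; the new quay: 0S 2R)
5. 2 settlers → the new quay.  (the old quay: 4S 2R; the new quay: 2S 2R)
6. 1 raider ← the old quay.  (the old quay: 4S 3R; the new quay: 2S 1R)
7. 1 settler and 1 raider → the new quay.  (the old quay: 3S 2R; the new quay: 3S 2R)
8. 1 raider ← the old quay.  (the old quay: 3S 3R; the new quay: 3S 1R)
9. 2 raiders → the new quay.  (the old quay: 3S 1R; the new quay: 3S 3R)
10. 1 raider ← the old quay.  (the old quay: 3S 2R; the new quay: 3S 2R)
11. 1 settler and 1 raider → the new quay.  (the old quay: 2S 1R; the new quay: 4S 3R)
12. 1 raider ← the old quay.  (the old quay: 2S 2R; the new quay: 4S 2R)
13. 2 raiders → the new quay.  (the old quay: 2S 0R; the new quay: 4S 4R)
14. 1 raider ← the old quay.  (the old quay: 2S 1R; the new quay: 4S 3R)
15. 1 settler and 1 raider → the new quay.  (the old quay: 1S 0R; the new quay: 5S 4R)
16. 1 raider ← the old quay.  (the old quay: 1S 1R; the new quay: 5S 3R)
17. 1 settler and 1 raider → the new quay.  (the old quay: 0S 0R; the new quay: 6S 4R)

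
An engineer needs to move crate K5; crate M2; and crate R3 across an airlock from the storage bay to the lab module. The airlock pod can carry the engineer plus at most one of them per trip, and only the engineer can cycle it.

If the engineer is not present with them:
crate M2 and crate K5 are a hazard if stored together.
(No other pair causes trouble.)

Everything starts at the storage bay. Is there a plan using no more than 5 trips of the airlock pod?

Yes — this plan uses 5 crossings (≤ 5):
1. Engineer goes to the lab module with crate K5.  [the storage bay: crate M2, crate R3 | the lab module: crate K5]
2. Engineer goes back to the storage bay alone.  [the storage bay: crate M2, crate R3 | the lab module: crate K5]
3. Engineer goes to the lab module with crate R3.  [the storage bay: crate M2 | the lab module: crate K5, crate R3]
4. Engineer goes back to the storage bay alone.  [the storage bay: crate M2 | the lab module: crate K5, crate R3]
5. Engineer goes to the lab module with crate M2.  [the storage bay: — | the lab module: crate K5, crate M2, crate R3]

Yes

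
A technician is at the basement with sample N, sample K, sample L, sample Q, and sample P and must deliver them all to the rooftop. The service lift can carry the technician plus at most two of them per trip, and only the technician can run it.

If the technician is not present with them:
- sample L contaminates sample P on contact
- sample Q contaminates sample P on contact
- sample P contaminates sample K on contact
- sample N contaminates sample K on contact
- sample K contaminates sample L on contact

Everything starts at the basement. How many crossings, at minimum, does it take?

7

Counting alone: the technician can take at most 2 across per trip to the rooftop, so moving all 5 needs at least 3 loaded trips out, with a return between consecutive ones — at least 5 crossings.
The safety rule pushes this higher. Following every safe sequence of crossings, the most of the 5 that can be at the rooftop as the service lift arrives there on crossing 5 is 4 — never all 5.
So no plan with fewer than 7 crossings exists, and this one achieves 7:
1. Technician goes to the rooftop with sample K and sample P.  [the basement: sample L, sample N, sample Q | the rooftop: sample K, sample P]
2. Technician goes back to the basement with sample K.  [the basement: sample K, sample L, sample N, sample Q | the rooftop: sample P]
3. Technician goes to the rooftop with sample K and sample N.  [the basement: sample L, sample Q | the rooftop: sample K, sample N, sample P]
4. Technician goes back to the basement with sample K.  [the basement: sample K, sample L, sample Q | the rooftop: sample N, sample P]
5. Technician goes to the rooftop with sample L and sample Q.  [the basement: sample K | the rooftop: sample L, sample N, sample P, sample Q]
6. Technician goes back to the basement with sample P.  [the basement: sample K, sample P | the rooftop: sample L, sample N, sample Q]
7. Technician goes to the rooftop with sample K and sample P.  [the basement: — | the rooftop: sample K, sample L, sample N, sample P, sample Q]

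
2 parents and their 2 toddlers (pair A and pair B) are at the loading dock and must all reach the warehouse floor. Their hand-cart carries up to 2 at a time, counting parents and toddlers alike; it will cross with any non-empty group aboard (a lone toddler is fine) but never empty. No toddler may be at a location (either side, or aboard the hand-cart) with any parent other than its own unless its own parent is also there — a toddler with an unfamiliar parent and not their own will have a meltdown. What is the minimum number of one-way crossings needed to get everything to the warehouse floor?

5

Counting alone: each trip to the warehouse floor takes at most 2 across and each return brings at least 1 back, so after t trips out (and t−1 returns) at most 2t − (t−1) of the 4 are across; that first reaches 4 at t = 3, so at least 5 crossings are needed.
The plan below uses exactly 5 crossings, so it is optimal:
1. parent A and toddler A cross → the warehouse floor.
2. parent A crosses ← the loading dock.
3. parent A and parent B cross → the warehouse floor.
4. parent B crosses ← the loading dock.
5. parent B and toddler B cross → the warehouse floor.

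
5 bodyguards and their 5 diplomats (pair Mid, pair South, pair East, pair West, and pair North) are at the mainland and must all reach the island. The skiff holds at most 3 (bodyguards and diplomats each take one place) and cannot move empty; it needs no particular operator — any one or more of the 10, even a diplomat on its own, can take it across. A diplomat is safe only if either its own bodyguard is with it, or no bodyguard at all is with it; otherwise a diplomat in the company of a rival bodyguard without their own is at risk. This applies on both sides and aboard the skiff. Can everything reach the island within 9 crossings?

Counting alone: each trip to the island takes at most 3 across and each return brings at least 1 back, so after t trips out (and t−1 returns) at most 3t − (t−1) of the 10 are across; that first reaches 10 at t = 5, so at least 9 crossings are needed.
The safety rule pushes this higher. Following every safe sequence of crossings, the most of the 10 that can be at the island as the skiff arrives there on crossing 9 is 9 — never all 10.
So the move cannot be finished within 9 crossings. (The shortest complete plan takes 11:)
1. bodyguard Mid and diplomat Mid cross → the island.
2. bodyguard Mid crosses ← the mainland.
3. diplomat East, diplomat South, and diplomat West cross → the island.
4. diplomat Mid crosses ← the mainland.
5. bodyguard East, bodyguard South, and bodyguard West cross → the island.
6. bodyguard South and diplomat South cross ← the mainland.
7. bodyguard Mid, bodyguard North, and bodyguard South cross → the island.
8. diplomat East crosses ← the mainland.
9. diplomat Mid and diplomat South cross → the island.
10. diplomat Mid crosses ← the mainland.
11. diplomat East, diplomat Mid, and diplomat North cross → the island.

No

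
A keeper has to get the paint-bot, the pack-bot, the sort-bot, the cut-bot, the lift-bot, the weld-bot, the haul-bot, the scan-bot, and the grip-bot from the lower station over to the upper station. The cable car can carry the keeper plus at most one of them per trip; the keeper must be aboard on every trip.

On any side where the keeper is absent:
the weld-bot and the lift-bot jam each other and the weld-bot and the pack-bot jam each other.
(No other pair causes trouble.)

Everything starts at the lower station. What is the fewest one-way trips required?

Counting alone: the keeper can take at most 1 across per trip to the upper station, so moving all 9 needs at least 9 loaded trips out, with a return between consecutive ones — at least 17 crossings.
The safety rule pushes this higher. Following every safe sequence of crossings, the most of the 9 that can be at the upper station as the cable car arrives there on crossing 17 is 8 — never all 9.
So no plan with fewer than 19 crossings exists, and this one achieves 19:
1. Keeper goes to the upper station with the weld-bot.  [the lower station: the cut-bot, the grip-bot, the haul-bot, the lift-bot, the pack-bot, the paint-bot, the scan-bot, the sort-bot | the upper station: the weld-bot]
2. Keeper goes back to the lower station alone.  [the lower station: the cut-bot, the grip-bot, the haul-bot, the lift-bot, the pack-bot, the paint-bot, the scan-bot, the sort-bot | the upper station: the weld-bot]
3. Keeper goes to the upper station with the paint-bot.  [the lower station: the cut-bot, the grip-bot, the haul-bot, the lift-bot, the pack-bot, the scan-bot, the sort-bot | the upper station: the paint-bot, the weld-bot]
4. Keeper goes back to the lower station alone.  [the lower station: the cut-bot, the grip-bot, the haul-bot, the lift-bot, the pack-bot, the scan-bot, the sort-bot | the upper station: the paint-bot, the weld-bot]
5. Keeper goes to the upper station with the pack-bot.  [the lower station: the cut-bot, the grip-bot, the haul-bot, the lift-bot, the scan-bot, the sort-bot | the upper station: the pack-bot, the paint-bot, the weld-bot]
6. Keeper goes back to the lower station with the weld-bot.  [the lower station: the cut-bot, the grip-bot, the haul-bot, the lift-bot, the scan-bot, the sort-bot, the weld-bot | the upper station: the pack-bot, the paint-bot]
7. Keeper goes to the upper station with the lift-bot.  [the lower station: the cut-bot, the grip-bot, the haul-bot, the scan-bot, the sort-bot, the weld-bot | the upper station: the lift-bot, the pack-bot, the paint-bot]
8. Keeper goes back to the lower station alone.  [the lower station: the cut-bot, the grip-bot, the haul-bot, the scan-bot, the sort-bot, the weld-bot | the upper station: the lift-bot, the pack-bot, the paint-bot]
9. Keeper goes to the upper station with the sort-bot.  [the lower station: the cut-bot, the grip-bot, the haul-bot, the scan-bot, the weld-bot | the upper station: the lift-bot, the pack-bot, the paint-bot, the sort-bot]
10. Keeper goes back to the lower station alone.  [the lower station: the cut-bot, the grip-bot, the haul-bot, the scan-bot, the weld-bot | the upper station: the lift-bot, the pack-bot, the paint-bot, the sort-bot]
11. Keeper goes to the upper station with the cut-bot.  [the lower station: the grip-bot, the haul-bot, the scan-bot, the weld-bot | the upper station: the cut-bot, the lift-bot, the pack-bot, the paint-bot, the sort-bot]
12. Keeper goes back to the lower station alone.  [the lower station: the grip-bot, the haul-bot, the scan-bot, the weld-bot | the upper station: the cut-bot, the lift-bot, the pack-bot, the paint-bot, the sort-bot]
13. Keeper goes to the upper station with the haul-bot.  [the lower station: the grip-bot, the scan-bot, the weld-bot | the upper station: the cut-bot, the haul-bot, the lift-bot, the pack-bot, the paint-bot, the sort-bot]
14. Keeper goes back to the lower station alone.  [the lower station: the grip-bot, the scan-bot, the weld-bot | the upper station: the cut-bot, the haul-bot, the lift-bot, the pack-bot, the paint-bot, the sort-bot]
15. Keeper goes to the upper station with the scan-bot.  [the lower station: the grip-bot, the weld-bot | the upper station: the cut-bot, the haul-bot, the lift-bot, the pack-bot, the paint-bot, the scan-bot, the sort-bot]
16. Keeper goes back to the lower station alone.  [the lower station: the grip-bot, the weld-bot | the upper station: the cut-bot, the haul-bot, the lift-bot, the pack-bot, the paint-bot, the scan-bot, the sort-bot]
17. Keeper goes to the upper station with the grip-bot.  [the lower station: the weld-bot | the upper station: the cut-bot, the grip-bot, the haul-bot, the lift-bot, the pack-bot, the paint-bot, the scan-bot, the sort-bot]
18. Keeper goes back to the lower station alone.  [the lower station: the weld-bot | the upper station: the cut-bot, the grip-bot, the haul-bot, the lift-bot, the pack-bot, the paint-bot, the scan-bot, the sort-bot]
19. Keeper goes to the upper station with the weld-bot.  [the lower station: — | the upper station: the cut-bot, the grip-bot, the haul-bot, the lift-bot, the pack-bot, the paint-bot, the scan-bot, the sort-bot, the weld-bot]

19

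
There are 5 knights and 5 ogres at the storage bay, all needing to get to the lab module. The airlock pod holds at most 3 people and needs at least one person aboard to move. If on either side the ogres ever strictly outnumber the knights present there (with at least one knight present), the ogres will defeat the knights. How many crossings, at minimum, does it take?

Counting alone: each trip to the lab module takes at most 3 across and each return brings at least 1 back, so after t trips out (and t−1 returns) at most 3t − (t−1) of the 10 are across; that first reaches 10 at t = 5, so at least 9 crossings are needed.
The safety rule pushes this higher. Following every safe sequence of crossings, the most of the 10 that can be at the lab module as the airlock pod arrives there on crossing 9 is 9 — never all 10.
So no plan with fewer than 11 crossings exists, and this one achieves 11:
1. 2 ogres → the lab module.  (the storage bay: 5K 3O; the lab module: 0K 2O)
2. 1 ogre ← the storage bay.  (the storage bay: 5K 4O; the lab module: 0K 1O)
3. 3 ogres → the lab module.  (the storage bay: 5K 1O; the lab module: 0K 4O)
4. 1 ogre ← the storage bay.  (the storage bay: 5K 2O; the lab module: 0K 3O)
5. 3 knights → the lab module.  (the storage bay: 2K 2O; the lab module: 3K 3O)
6. 1 knight and 1 ogre ← the storage bay.  (the storage bay: 3K 3O; the lab module: 2K 2O)
7. 3 knights → the lab module.  (the storage bay: 0K 3O; the lab module: 5K 2O)
8. 1 ogre ← the storage bay.  (the storage bay: 0K 4O; the lab module: 5K 1O)
9. 2 ogres → the lab module.  (the storage bay: 0K 2O; the lab module: 5K 3O)
10. 1 ogre ← the storage bay.  (the storage bay: 0K 3O; the lab module: 5K 2O)
11. 3 ogres → the lab module.  (the storage bay: 0K 0O; the lab module: 5K 5O)

11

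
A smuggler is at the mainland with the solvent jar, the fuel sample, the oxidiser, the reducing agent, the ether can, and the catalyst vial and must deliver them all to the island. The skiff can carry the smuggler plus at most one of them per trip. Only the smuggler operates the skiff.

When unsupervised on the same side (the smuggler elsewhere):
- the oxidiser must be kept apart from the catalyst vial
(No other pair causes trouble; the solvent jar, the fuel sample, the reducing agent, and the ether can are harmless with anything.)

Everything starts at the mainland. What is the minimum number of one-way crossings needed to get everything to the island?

Counting alone: the smuggler can take at most 1 across per trip to the island, so moving all 6 needs at least 6 loaded trips out, with a return between consecutive ones — at least 11 crossings.
The plan below uses exactly 11 crossings, so it is optimal:
1. Smuggler goes to the island with the oxidiser.
2. Smuggler goes back to the mainland alone.
3. Smuggler goes to the island with the solvent jar.
4. Smuggler goes back to the mainland alone.
5. Smuggler goes to the island with the fuel sample.
6. Smuggler goes back to the mainland alone.
7. Smuggler goes to the island with the reducing agent.
8. Smuggler goes back to the mainland alone.
9. Smuggler goes to the island with the ether can.
10. Smuggler goes back to the mainland alone.
11. Smuggler goes to the island with the catalyst vial.

11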